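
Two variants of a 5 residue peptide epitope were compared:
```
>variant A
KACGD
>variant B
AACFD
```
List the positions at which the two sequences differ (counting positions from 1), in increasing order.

1, 4

Scanning 1-based: 1: K/A; 4: G/F.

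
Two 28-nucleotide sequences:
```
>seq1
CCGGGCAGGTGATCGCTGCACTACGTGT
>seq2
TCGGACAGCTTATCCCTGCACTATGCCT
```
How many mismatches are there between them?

Comparing position by position, 8 bases differ: 1 (C/T), 5 (G/A), 9 (G/C), 11 (G/T), 15 (G/C), 24 (C/T), 26 (T/C), 27 (G/C).

8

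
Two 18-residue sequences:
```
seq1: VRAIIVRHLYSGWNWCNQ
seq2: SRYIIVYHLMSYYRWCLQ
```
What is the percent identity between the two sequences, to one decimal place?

55.6%

Mismatches at positions 1, 3, 7, 10, 12, 13, 14, 17 (1-based): 8 of 18.
Identical positions: 10/18 = 55.56% → 55.6%.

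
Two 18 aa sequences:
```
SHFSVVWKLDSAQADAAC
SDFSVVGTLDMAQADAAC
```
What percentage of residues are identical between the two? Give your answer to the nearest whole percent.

78%

4 positions differ (2, 7, 8, 11), so 14 of 18 match: 14/18 = 77.78%.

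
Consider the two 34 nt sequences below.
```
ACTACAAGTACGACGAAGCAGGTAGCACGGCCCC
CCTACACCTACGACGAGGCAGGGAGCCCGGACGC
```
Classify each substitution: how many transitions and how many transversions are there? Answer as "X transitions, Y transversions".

1 transition, 7 transversions

Mismatches (1-based):
base 1: A→C (purine→pyrimidine, transversion)
base 7: A→C (purine→pyrimidine, transversion)
base 8: G→C (purine→pyrimidine, transversion)
base 17: A→G (purine→purine, transition)
base 23: T→G (pyrimidine→purine, transversion)
base 27: A→C (purine→pyrimidine, transversion)
base 31: C→A (pyrimidine→purine, transversion)
base 33: C→G (pyrimidine→purine, transversion)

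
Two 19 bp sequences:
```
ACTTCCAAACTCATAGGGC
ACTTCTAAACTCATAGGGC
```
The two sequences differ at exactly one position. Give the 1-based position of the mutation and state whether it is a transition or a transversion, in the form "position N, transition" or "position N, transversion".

The sequences differ only at position 6: C→T (pyrimidine→pyrimidine), a transition.

position 6, transition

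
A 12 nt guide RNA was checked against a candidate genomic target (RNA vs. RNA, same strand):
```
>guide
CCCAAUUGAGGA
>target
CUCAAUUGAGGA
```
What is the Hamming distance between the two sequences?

1

Mismatches (1-based): position 2: C→U.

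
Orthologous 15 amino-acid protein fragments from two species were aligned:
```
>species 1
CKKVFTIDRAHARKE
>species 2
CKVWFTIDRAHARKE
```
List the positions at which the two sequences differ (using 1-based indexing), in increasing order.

Differences at position 3 (K→V), position 4 (V→W).

3, 4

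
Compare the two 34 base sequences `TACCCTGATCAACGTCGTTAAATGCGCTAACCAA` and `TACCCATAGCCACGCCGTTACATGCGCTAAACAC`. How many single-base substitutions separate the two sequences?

The sequences differ at sites 6, 7, 9, 11, 15, 21, 31, 34 (1-based) — 8 in total.

8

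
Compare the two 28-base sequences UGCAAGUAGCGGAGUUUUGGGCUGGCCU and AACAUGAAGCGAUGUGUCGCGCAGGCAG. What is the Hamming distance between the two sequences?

12

Comparing position by position, 12 sites differ: 1 (U/A), 2 (G/A), 5 (A/U), 7 (U/A), 12 (G/A), 13 (A/U), 16 (U/G), 18 (U/C), 20 (G/C), 23 (U/A), 27 (C/A), 28 (U/G).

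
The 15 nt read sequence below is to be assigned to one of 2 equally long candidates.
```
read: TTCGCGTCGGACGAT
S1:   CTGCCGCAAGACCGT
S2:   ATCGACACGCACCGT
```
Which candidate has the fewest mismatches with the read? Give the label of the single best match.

S2

S1 differs at 8 bases; S2 differs at 7 bases. The closest is S2.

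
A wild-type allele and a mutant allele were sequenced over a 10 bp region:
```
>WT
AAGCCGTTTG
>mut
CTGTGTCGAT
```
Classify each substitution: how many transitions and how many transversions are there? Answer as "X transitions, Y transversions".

2 transitions, 7 transversions

Transitions (purine↔purine or pyrimidine↔pyrimidine): 4 C→T, 7 T→C.
Transversions (purine↔pyrimidine): 1 A→C, 2 A→T, 5 C→G, 6 G→T, 8 T→G, 9 T→A, 10 G→T.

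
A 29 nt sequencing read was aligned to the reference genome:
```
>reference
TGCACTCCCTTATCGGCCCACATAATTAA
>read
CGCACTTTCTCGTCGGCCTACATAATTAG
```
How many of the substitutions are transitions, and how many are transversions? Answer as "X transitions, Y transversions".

7 transitions, 0 transversions

Transitions (purine↔purine or pyrimidine↔pyrimidine): 1 T→C, 7 C→T, 8 C→T, 11 T→C, 12 A→G, 19 C→T, 29 A→G.
Transversions (purine↔pyrimidine): none.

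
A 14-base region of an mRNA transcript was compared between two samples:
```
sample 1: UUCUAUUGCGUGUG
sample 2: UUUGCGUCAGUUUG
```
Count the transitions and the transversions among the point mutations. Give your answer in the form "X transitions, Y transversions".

Transitions (purine↔purine or pyrimidine↔pyrimidine): 3 C→U.
Transversions (purine↔pyrimidine): 4 U→G, 5 A→C, 6 U→G, 8 G→C, 9 C→A, 12 G→U.

1 transition, 6 transversions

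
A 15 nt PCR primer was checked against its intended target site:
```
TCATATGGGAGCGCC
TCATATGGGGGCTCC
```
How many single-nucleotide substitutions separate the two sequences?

Comparing position by position, 2 sites differ: 10 (A/G), 13 (G/T).

2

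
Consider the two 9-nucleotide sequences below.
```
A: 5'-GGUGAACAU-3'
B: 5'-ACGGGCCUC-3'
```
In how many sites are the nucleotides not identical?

7

Mismatches (1-based): site 1: G→A; site 2: G→C; site 3: U→G; site 5: A→G; site 6: A→C; site 8: A→U; site 9: U→C.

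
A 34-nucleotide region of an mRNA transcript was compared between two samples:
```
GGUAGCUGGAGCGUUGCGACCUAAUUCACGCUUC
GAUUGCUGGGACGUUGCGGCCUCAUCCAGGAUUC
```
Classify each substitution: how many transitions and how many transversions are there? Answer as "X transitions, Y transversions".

5 transitions, 4 transversions

Transitions (purine↔purine or pyrimidine↔pyrimidine): 2 G→A, 10 A→G, 11 G→A, 19 A→G, 26 U→C.
Transversions (purine↔pyrimidine): 4 A→U, 23 A→C, 29 C→G, 31 C→A.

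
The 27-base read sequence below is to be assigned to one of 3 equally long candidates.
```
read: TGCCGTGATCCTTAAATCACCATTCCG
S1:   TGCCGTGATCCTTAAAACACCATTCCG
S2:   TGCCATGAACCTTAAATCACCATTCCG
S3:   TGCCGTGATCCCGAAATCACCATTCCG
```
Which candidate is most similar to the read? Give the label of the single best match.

S1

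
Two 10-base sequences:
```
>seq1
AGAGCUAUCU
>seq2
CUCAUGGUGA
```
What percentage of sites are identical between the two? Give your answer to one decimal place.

10.0%

9 positions differ (1, 2, 3, 4, 5, 6, 7, 9, 10), so 1 of 10 match: 1/10 = 10%.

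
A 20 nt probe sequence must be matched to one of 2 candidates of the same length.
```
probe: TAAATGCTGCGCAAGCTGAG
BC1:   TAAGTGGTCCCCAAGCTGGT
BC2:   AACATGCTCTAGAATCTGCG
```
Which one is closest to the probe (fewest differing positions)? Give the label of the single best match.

BC1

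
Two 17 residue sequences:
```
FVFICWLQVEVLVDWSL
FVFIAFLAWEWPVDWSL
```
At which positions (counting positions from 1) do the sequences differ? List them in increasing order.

5, 6, 8, 9, 11, 12

Differences at position 5 (C→A), position 6 (W→F), position 8 (Q→A), position 9 (V→W), position 11 (V→W), position 12 (L→P).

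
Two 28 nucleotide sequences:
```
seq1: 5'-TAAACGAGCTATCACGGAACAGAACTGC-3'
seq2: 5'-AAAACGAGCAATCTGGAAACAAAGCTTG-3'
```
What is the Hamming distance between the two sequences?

9

Comparing position by position, 9 sites differ: 1 (T/A), 10 (T/A), 14 (A/T), 15 (C/G), 17 (G/A), 22 (G/A), 24 (A/G), 27 (G/T), 28 (C/G).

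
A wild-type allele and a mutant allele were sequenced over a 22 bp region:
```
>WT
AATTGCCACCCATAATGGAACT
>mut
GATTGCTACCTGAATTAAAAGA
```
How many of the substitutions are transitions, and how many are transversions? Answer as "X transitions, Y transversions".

6 transitions, 4 transversions

Transitions (purine↔purine or pyrimidine↔pyrimidine): 1 A→G, 7 C→T, 11 C→T, 12 A→G, 17 G→A, 18 G→A.
Transversions (purine↔pyrimidine): 13 T→A, 15 A→T, 21 C→G, 22 T→A.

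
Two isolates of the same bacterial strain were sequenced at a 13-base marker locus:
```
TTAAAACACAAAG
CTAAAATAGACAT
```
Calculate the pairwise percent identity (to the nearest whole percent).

Mismatches at positions 1, 7, 9, 11, 13 (1-based): 5 of 13.
Identical positions: 8/13 = 61.54% → 62%.

62%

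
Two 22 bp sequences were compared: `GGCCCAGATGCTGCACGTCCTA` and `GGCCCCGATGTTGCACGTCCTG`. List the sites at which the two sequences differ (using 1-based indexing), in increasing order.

6, 11, 22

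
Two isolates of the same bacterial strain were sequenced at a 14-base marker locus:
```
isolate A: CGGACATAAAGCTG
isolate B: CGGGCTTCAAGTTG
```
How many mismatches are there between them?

Comparing position by position, 4 sites differ: 4 (A/G), 6 (A/T), 8 (A/C), 12 (C/T).

4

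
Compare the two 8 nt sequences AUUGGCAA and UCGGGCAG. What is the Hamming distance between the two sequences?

4

Mismatches (1-based): position 1: A→U; position 2: U→C; position 3: U→G; position 8: A→G.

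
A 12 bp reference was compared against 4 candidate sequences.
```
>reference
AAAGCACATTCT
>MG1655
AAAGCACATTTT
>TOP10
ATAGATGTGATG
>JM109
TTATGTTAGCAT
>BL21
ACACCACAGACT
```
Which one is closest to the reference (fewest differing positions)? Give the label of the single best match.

MG1655

MG1655 differs at 1 position; TOP10 differs at 9 positions; JM109 differs at 9 positions; BL21 differs at 4 positions. The closest is MG1655.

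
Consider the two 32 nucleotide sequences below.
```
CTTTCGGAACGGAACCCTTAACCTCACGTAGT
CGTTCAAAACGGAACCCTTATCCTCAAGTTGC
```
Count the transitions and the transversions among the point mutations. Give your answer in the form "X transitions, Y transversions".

Mismatches (1-based):
position 2: T→G (pyrimidine→purine, transversion)
position 6: G→A (purine→purine, transition)
position 7: G→A (purine→purine, transition)
position 21: A→T (purine→pyrimidine, transversion)
position 27: C→A (pyrimidine→purine, transversion)
position 30: A→T (purine→pyrimidine, transversion)
position 32: T→C (pyrimidine→pyrimidine, transition)

3 transitions, 4 transversions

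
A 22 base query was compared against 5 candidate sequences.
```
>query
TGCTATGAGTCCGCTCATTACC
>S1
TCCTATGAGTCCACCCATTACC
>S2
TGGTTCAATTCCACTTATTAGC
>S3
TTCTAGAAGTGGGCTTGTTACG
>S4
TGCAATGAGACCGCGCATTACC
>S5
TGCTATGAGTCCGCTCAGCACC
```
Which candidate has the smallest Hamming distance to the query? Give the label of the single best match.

S1 differs at 3 bases; S2 differs at 8 bases; S3 differs at 8 bases; S4 differs at 3 bases; S5 differs at 2 bases. The closest is S5.

S5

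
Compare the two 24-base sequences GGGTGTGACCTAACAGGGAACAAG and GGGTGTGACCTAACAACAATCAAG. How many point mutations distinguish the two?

The sequences differ at positions 16, 17, 18, 20 (1-based) — 4 in total.

4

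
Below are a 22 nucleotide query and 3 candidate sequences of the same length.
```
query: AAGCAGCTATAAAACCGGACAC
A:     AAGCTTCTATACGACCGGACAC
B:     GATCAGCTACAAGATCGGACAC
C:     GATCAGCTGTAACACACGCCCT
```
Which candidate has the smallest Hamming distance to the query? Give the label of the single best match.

A

Hamming distances to query — A: 4; B: 5; C: 9.
Smallest is A with 4 mismatches.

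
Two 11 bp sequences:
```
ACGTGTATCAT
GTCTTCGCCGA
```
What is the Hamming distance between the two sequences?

9

The sequences differ at sites 1, 2, 3, 5, 6, 7, 8, 10, 11 (1-based) — 9 in total.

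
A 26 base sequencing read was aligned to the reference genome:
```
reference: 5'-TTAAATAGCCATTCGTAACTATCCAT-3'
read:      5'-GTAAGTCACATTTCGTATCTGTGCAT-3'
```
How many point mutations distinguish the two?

Comparing position by position, 9 positions differ: 1 (T/G), 5 (A/G), 7 (A/C), 8 (G/A), 10 (C/A), 11 (A/T), 18 (A/T), 21 (A/G), 23 (C/G).

9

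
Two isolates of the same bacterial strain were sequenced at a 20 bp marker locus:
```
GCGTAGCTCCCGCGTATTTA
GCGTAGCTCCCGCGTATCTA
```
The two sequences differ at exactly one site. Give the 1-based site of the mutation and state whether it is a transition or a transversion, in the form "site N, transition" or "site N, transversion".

Site 18 changes T→C. T is a pyrimidine and C is a pyrimidine, so this is a transition.

site 18, transition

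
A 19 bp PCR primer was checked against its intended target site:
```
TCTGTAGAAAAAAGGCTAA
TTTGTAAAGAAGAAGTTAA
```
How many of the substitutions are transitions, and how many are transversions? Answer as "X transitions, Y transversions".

Transitions (purine↔purine or pyrimidine↔pyrimidine): 2 C→T, 7 G→A, 9 A→G, 12 A→G, 14 G→A, 16 C→T.
Transversions (purine↔pyrimidine): none.

6 transitions, 0 transversions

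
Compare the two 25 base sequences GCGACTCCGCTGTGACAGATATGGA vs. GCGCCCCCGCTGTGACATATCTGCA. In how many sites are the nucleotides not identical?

5

Mismatches (1-based): site 4: A→C; site 6: T→C; site 18: G→T; site 21: A→C; site 24: G→C.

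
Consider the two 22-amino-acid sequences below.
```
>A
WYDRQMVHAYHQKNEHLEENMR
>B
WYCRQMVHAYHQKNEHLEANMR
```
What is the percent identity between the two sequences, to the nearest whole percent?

91%

Mismatches at positions 3, 19 (1-based): 2 of 22.
Identical positions: 20/22 = 90.91% → 91%.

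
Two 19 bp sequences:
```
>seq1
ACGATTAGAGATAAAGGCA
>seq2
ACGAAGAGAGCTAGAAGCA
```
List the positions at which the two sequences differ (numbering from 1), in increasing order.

5, 6, 11, 14, 16

Differences at position 5 (T→A), position 6 (T→G), position 11 (A→C), position 14 (A→G), position 16 (G→A).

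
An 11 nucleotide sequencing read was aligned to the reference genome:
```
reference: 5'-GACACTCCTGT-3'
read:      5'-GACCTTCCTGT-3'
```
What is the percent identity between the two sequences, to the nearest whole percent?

2 positions differ (4, 5), so 9 of 11 match: 9/11 = 81.82%.

82%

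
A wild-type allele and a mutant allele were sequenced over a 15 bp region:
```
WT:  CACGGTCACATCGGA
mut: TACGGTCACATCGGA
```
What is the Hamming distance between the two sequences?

Comparing position by position, 1 position differs: 1 (C/T).

1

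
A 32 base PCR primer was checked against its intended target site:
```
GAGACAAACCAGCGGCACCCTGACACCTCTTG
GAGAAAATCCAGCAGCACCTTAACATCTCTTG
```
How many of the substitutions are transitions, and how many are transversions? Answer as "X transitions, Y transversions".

Mismatches (1-based):
position 5: C→A (pyrimidine→purine, transversion)
position 8: A→T (purine→pyrimidine, transversion)
position 14: G→A (purine→purine, transition)
position 20: C→T (pyrimidine→pyrimidine, transition)
position 22: G→A (purine→purine, transition)
position 26: C→T (pyrimidine→pyrimidine, transition)

4 transitions, 2 transversions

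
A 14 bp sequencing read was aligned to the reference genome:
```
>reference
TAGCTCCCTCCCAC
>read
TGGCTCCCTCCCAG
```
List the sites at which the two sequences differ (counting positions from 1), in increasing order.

2, 14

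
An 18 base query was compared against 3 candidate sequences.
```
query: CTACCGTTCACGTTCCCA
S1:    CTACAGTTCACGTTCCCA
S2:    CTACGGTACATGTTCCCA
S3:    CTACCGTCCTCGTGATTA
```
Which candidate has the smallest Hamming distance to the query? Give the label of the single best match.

S1

Hamming distances to query — S1: 1; S2: 3; S3: 6.
Smallest is S1 with 1 mismatch.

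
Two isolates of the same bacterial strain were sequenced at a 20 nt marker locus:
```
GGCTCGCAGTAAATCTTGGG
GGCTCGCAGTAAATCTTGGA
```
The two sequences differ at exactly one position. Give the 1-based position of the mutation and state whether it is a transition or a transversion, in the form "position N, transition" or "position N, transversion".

The sequences differ only at position 20: G→A (purine→purine), a transition.

position 20, transition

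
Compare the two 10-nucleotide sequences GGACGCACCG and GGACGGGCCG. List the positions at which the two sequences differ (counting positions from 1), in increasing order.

Differences at position 6 (C→G), position 7 (A→G).

6, 7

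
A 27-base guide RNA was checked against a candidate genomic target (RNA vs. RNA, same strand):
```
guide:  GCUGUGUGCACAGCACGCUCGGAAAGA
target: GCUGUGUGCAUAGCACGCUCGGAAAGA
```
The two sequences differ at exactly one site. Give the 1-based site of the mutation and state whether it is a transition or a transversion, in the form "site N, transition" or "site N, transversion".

Site 11 changes C→U. C is a pyrimidine and U is a pyrimidine, so this is a transition.

site 11, transition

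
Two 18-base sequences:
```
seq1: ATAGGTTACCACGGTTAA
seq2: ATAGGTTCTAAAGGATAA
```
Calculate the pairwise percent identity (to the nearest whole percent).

Mismatches at positions 8, 9, 10, 12, 15 (1-based): 5 of 18.
Identical positions: 13/18 = 72.22% → 72%.

72%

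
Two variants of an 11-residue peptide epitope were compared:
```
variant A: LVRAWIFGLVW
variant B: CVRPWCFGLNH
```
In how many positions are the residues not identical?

5

Comparing position by position, 5 positions differ: 1 (L/C), 4 (A/P), 6 (I/C), 10 (V/N), 11 (W/H).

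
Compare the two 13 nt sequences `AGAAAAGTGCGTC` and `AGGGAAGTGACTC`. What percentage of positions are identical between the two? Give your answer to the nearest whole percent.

4 positions differ (3, 4, 10, 11), so 9 of 13 match: 9/13 = 69.23%.

69%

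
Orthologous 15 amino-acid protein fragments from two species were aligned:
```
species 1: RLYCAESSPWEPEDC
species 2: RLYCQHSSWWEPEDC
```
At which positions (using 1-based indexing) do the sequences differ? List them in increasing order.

5, 6, 9

Differences at position 5 (A→Q), position 6 (E→H), position 9 (P→W).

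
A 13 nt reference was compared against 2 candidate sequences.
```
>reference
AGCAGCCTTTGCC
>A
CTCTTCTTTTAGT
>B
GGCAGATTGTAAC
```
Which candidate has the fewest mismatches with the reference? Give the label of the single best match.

B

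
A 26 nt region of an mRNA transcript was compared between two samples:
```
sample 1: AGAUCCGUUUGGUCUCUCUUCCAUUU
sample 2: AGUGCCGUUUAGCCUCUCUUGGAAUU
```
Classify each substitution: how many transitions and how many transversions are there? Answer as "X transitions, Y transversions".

Transitions (purine↔purine or pyrimidine↔pyrimidine): 11 G→A, 13 U→C.
Transversions (purine↔pyrimidine): 3 A→U, 4 U→G, 21 C→G, 22 C→G, 24 U→A.

2 transitions, 5 transversions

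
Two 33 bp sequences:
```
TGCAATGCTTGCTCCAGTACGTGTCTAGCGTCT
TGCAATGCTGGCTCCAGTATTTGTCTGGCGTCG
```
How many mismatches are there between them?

Comparing position by position, 5 bases differ: 10 (T/G), 20 (C/T), 21 (G/T), 27 (A/G), 33 (T/G).

5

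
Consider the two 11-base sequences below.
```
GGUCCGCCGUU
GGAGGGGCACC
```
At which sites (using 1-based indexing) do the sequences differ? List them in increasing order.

3, 4, 5, 7, 9, 10, 11

Differences at site 3 (U→A), site 4 (C→G), site 5 (C→G), site 7 (C→G), site 9 (G→A), site 10 (U→C), site 11 (U→C).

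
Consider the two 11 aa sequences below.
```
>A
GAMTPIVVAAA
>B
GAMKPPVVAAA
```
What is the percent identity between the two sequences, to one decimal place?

Mismatches at positions 4, 6 (1-based): 2 of 11.
Identical positions: 9/11 = 81.82% → 81.8%.

81.8%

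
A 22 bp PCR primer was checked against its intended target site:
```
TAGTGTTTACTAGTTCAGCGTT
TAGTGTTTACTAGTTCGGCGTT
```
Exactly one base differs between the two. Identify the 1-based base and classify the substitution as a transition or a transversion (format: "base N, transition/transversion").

The sequences differ only at base 17: A→G (purine→purine), a transition.

base 17, transition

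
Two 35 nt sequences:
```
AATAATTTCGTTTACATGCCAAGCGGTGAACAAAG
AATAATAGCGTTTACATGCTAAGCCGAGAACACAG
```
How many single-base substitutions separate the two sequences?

6

The sequences differ at bases 7, 8, 20, 25, 27, 33 (1-based) — 6 in total.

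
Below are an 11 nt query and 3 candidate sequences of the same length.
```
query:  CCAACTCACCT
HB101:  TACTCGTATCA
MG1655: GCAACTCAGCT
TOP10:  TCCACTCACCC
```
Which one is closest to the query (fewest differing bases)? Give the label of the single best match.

Hamming distances to query — HB101: 8; MG1655: 2; TOP10: 3.
Smallest is MG1655 with 2 mismatches.

MG1655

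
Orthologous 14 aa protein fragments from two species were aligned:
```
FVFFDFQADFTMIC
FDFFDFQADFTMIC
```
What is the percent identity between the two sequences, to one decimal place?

92.9%

Mismatch at position 2 (1-based): 1 of 14.
Identical positions: 13/14 = 92.86% → 92.9%.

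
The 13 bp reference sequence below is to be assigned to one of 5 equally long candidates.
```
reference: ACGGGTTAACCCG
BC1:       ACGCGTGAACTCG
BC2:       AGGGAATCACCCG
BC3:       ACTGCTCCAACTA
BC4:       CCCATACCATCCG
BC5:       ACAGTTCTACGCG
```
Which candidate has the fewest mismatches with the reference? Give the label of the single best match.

BC1

Hamming distances to reference — BC1: 3; BC2: 4; BC3: 7; BC4: 8; BC5: 5.
Smallest is BC1 with 3 mismatches.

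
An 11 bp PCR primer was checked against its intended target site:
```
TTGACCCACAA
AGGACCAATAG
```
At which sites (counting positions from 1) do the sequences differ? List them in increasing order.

1, 2, 7, 9, 11

Scanning 1-based: 1: T/A; 2: T/G; 7: C/A; 9: C/T; 11: A/G.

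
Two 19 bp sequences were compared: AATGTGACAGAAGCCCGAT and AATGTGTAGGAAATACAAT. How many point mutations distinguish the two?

Comparing position by position, 7 sites differ: 7 (A/T), 8 (C/A), 9 (A/G), 13 (G/A), 14 (C/T), 15 (C/A), 17 (G/A).

7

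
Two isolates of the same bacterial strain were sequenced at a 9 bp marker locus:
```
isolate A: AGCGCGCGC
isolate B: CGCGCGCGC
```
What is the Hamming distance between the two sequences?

The sequences differ at bases 1 (1-based) — 1 in total.

1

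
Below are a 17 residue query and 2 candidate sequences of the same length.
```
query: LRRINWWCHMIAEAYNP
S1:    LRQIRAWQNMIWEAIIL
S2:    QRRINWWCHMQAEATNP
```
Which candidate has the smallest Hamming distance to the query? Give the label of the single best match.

S2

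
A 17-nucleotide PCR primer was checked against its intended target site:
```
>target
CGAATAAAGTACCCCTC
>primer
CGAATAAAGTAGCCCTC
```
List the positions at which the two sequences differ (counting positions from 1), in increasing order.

12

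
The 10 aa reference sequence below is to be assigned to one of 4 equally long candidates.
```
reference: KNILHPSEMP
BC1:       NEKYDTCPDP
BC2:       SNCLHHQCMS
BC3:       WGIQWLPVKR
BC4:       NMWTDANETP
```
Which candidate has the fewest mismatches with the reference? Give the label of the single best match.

BC2

Hamming distances to reference — BC1: 9; BC2: 6; BC3: 9; BC4: 8.
Smallest is BC2 with 6 mismatches.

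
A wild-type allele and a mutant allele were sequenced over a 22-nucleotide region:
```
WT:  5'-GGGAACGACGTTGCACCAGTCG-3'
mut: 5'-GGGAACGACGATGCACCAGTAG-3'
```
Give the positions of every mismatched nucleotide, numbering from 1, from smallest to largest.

11, 21

Scanning 1-based: 11: T/A; 21: C/A.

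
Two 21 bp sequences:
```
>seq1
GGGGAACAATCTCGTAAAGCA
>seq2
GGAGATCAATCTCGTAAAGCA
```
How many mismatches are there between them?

Comparing position by position, 2 bases differ: 3 (G/A), 6 (A/T).

2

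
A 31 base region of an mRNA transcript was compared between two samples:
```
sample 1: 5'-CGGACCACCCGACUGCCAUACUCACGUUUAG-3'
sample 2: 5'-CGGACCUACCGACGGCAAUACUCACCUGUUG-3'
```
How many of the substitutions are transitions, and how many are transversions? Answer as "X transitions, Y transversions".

0 transitions, 7 transversions

Mismatches (1-based):
base 7: A→U (purine→pyrimidine, transversion)
base 8: C→A (pyrimidine→purine, transversion)
base 14: U→G (pyrimidine→purine, transversion)
base 17: C→A (pyrimidine→purine, transversion)
base 26: G→C (purine→pyrimidine, transversion)
base 28: U→G (pyrimidine→purine, transversion)
base 30: A→U (purine→pyrimidine, transversion)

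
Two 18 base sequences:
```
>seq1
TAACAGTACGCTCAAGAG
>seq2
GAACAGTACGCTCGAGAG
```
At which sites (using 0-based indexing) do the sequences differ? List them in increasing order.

Scanning 0-based: 0: T/G; 13: A/G.

0, 13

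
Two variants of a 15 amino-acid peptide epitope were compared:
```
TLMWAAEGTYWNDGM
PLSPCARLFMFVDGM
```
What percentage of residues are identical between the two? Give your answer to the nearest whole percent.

Mismatches at positions 1, 3, 4, 5, 7, 8, 9, 10, 11, 12 (1-based): 10 of 15.
Identical positions: 5/15 = 33.33% → 33%.

33%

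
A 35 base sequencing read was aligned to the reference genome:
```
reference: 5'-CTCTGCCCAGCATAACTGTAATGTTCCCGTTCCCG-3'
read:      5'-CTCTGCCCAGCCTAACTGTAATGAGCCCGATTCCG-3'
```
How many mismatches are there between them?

Comparing position by position, 5 bases differ: 12 (A/C), 24 (T/A), 25 (T/G), 30 (T/A), 32 (C/T).

5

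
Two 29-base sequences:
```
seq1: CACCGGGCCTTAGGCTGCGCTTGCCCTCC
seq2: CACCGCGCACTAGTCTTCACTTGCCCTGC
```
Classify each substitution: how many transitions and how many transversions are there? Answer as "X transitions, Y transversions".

Transitions (purine↔purine or pyrimidine↔pyrimidine): 10 T→C, 19 G→A.
Transversions (purine↔pyrimidine): 6 G→C, 9 C→A, 14 G→T, 17 G→T, 28 C→G.

2 transitions, 5 transversions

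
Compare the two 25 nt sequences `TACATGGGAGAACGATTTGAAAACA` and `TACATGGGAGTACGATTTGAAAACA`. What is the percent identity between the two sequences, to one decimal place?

96.0%

1 position differs (11), so 24 of 25 match: 24/25 = 96%.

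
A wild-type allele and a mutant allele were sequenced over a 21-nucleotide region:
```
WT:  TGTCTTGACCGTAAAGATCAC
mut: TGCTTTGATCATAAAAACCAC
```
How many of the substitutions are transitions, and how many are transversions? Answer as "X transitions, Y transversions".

6 transitions, 0 transversions

Transitions (purine↔purine or pyrimidine↔pyrimidine): 3 T→C, 4 C→T, 9 C→T, 11 G→A, 16 G→A, 18 T→C.
Transversions (purine↔pyrimidine): none.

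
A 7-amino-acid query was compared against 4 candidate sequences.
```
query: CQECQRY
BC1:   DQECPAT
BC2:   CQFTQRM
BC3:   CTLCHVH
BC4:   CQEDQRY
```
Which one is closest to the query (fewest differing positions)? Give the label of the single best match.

BC4

BC1 differs at 4 positions; BC2 differs at 3 positions; BC3 differs at 5 positions; BC4 differs at 1 position. The closest is BC4.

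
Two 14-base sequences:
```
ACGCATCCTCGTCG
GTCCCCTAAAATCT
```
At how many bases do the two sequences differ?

11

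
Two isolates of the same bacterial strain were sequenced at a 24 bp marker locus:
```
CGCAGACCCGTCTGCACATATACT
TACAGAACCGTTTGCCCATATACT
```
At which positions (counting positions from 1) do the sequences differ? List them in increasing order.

1, 2, 7, 12, 16

Differences at position 1 (C→T), position 2 (G→A), position 7 (C→A), position 12 (C→T), position 16 (A→C).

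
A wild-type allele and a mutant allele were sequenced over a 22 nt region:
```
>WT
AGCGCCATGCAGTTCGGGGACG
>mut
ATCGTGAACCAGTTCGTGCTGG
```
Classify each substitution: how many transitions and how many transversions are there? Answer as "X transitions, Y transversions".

Transitions (purine↔purine or pyrimidine↔pyrimidine): 5 C→T.
Transversions (purine↔pyrimidine): 2 G→T, 6 C→G, 8 T→A, 9 G→C, 17 G→T, 19 G→C, 20 A→T, 21 C→G.

1 transition, 8 transversions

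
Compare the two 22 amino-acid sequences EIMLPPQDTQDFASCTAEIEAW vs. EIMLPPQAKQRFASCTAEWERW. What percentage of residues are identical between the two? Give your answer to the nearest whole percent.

77%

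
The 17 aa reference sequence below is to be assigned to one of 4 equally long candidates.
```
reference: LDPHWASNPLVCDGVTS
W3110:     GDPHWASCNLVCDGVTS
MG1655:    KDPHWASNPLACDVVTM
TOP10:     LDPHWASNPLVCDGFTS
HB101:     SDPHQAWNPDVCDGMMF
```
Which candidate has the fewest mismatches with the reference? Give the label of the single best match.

W3110 differs at 3 positions; MG1655 differs at 4 positions; TOP10 differs at 1 position; HB101 differs at 7 positions. The closest is TOP10.

TOP10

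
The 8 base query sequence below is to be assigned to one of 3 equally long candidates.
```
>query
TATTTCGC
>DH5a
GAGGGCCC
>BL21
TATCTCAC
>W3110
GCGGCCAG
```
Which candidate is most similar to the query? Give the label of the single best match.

BL21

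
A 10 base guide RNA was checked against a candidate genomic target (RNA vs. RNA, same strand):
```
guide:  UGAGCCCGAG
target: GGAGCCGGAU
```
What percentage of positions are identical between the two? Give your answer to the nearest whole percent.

70%

Mismatches at positions 1, 7, 10 (1-based): 3 of 10.
Identical positions: 7/10 = 70% → 70%.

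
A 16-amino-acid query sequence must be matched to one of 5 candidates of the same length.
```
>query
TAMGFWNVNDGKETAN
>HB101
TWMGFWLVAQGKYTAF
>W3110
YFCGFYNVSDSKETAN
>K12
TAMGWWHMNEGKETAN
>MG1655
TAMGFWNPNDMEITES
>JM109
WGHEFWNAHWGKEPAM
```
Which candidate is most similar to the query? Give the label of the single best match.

Hamming distances to query — HB101: 6; W3110: 6; K12: 4; MG1655: 6; JM109: 9.
Smallest is K12 with 4 mismatches.

K12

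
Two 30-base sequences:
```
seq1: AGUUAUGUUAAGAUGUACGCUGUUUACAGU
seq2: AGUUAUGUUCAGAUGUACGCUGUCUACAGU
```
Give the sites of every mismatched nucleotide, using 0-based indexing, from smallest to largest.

Scanning 0-based: 9: A/C; 23: U/C.

9, 23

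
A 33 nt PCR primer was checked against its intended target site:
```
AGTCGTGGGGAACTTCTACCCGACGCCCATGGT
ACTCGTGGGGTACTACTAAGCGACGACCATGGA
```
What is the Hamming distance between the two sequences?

7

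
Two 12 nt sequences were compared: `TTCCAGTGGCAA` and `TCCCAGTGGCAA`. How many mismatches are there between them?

1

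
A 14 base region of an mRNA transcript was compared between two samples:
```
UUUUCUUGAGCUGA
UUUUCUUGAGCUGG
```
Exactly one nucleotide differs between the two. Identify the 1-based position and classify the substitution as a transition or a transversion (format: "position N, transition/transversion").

position 14, transition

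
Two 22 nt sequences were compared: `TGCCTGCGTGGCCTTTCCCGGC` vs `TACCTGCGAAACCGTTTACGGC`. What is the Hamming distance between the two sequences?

The sequences differ at bases 2, 9, 10, 11, 14, 17, 18 (1-based) — 7 in total.

7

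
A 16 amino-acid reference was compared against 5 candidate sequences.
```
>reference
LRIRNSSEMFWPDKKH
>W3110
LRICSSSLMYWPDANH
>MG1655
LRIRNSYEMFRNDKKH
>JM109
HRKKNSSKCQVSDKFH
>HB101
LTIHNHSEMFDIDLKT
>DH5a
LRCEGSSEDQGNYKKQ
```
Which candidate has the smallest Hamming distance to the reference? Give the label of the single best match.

MG1655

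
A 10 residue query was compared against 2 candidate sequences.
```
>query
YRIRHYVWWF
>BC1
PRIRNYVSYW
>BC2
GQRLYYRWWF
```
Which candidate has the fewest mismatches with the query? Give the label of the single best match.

BC1

Hamming distances to query — BC1: 5; BC2: 6.
Smallest is BC1 with 5 mismatches.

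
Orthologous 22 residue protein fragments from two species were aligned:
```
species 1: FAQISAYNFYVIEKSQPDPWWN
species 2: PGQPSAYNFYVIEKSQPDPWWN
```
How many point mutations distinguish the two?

3

The sequences differ at residues 1, 2, 4 (1-based) — 3 in total.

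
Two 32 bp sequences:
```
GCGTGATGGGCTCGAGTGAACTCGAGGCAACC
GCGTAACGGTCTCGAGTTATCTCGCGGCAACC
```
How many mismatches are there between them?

6

Mismatches (1-based): site 5: G→A; site 7: T→C; site 10: G→T; site 18: G→T; site 20: A→T; site 25: A→C.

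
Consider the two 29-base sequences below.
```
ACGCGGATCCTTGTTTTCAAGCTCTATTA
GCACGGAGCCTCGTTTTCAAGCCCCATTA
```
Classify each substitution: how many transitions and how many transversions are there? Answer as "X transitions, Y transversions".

5 transitions, 1 transversion

Mismatches (1-based):
position 1: A→G (purine→purine, transition)
position 3: G→A (purine→purine, transition)
position 8: T→G (pyrimidine→purine, transversion)
position 12: T→C (pyrimidine→pyrimidine, transition)
position 23: T→C (pyrimidine→pyrimidine, transition)
position 25: T→C (pyrimidine→pyrimidine, transition)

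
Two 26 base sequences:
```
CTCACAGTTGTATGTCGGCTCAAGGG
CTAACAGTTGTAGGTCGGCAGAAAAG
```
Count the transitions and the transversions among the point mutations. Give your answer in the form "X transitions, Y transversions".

Mismatches (1-based):
site 3: C→A (pyrimidine→purine, transversion)
site 13: T→G (pyrimidine→purine, transversion)
site 20: T→A (pyrimidine→purine, transversion)
site 21: C→G (pyrimidine→purine, transversion)
site 24: G→A (purine→purine, transition)
site 25: G→A (purine→purine, transition)

2 transitions, 4 transversions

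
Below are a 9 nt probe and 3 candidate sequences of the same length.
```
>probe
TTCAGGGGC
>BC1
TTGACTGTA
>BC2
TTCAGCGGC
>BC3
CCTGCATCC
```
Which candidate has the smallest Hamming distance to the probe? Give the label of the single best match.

Hamming distances to probe — BC1: 5; BC2: 1; BC3: 8.
Smallest is BC2 with 1 mismatch.

BC2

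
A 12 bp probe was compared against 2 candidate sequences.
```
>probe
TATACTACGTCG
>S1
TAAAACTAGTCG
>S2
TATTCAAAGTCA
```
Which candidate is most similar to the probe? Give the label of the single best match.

Hamming distances to probe — S1: 5; S2: 4.
Smallest is S2 with 4 mismatches.

S2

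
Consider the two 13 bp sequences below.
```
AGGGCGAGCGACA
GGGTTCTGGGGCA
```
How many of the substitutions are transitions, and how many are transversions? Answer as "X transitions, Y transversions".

Transitions (purine↔purine or pyrimidine↔pyrimidine): 1 A→G, 5 C→T, 11 A→G.
Transversions (purine↔pyrimidine): 4 G→T, 6 G→C, 7 A→T, 9 C→G.

3 transitions, 4 transversions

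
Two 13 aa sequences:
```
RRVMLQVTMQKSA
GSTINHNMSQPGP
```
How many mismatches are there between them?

12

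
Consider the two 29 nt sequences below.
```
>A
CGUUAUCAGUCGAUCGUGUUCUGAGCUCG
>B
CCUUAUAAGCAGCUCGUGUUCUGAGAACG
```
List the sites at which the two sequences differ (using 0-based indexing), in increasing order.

Scanning 0-based: 1: G/C; 6: C/A; 9: U/C; 10: C/A; 12: A/C; 25: C/A; 26: U/A.

1, 6, 9, 10, 12, 25, 26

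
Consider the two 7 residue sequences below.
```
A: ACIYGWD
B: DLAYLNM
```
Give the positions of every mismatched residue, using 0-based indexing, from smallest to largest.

Scanning 0-based: 0: A/D; 1: C/L; 2: I/A; 4: G/L; 5: W/N; 6: D/M.

0, 1, 2, 4, 5, 6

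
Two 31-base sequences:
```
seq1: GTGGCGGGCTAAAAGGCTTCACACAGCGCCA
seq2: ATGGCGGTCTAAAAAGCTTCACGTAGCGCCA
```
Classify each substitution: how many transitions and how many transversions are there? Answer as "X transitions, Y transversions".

4 transitions, 1 transversion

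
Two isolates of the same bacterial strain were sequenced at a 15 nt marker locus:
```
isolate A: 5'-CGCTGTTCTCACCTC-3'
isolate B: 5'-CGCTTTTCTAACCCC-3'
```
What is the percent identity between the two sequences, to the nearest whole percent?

80%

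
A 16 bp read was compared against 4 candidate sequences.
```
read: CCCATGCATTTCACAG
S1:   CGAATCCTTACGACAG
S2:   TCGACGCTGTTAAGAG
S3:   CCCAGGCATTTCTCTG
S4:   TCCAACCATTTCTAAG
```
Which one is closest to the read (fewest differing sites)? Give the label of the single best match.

Hamming distances to read — S1: 7; S2: 7; S3: 3; S4: 5.
Smallest is S3 with 3 mismatches.

S3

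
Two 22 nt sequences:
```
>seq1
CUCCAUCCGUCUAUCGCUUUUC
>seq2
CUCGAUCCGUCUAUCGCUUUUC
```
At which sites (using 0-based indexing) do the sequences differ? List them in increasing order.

Differences at site 3 (C→G).

3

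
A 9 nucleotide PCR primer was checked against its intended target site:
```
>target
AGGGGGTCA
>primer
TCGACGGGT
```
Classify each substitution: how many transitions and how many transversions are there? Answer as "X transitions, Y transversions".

Transitions (purine↔purine or pyrimidine↔pyrimidine): 4 G→A.
Transversions (purine↔pyrimidine): 1 A→T, 2 G→C, 5 G→C, 7 T→G, 8 C→G, 9 A→T.

1 transition, 6 transversions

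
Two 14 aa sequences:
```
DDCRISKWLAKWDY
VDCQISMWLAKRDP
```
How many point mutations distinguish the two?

5

Comparing position by position, 5 positions differ: 1 (D/V), 4 (R/Q), 7 (K/M), 12 (W/R), 14 (Y/P).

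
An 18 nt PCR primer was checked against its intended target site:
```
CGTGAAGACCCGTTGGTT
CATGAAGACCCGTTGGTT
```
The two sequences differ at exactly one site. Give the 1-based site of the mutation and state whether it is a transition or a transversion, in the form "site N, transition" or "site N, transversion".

The sequences differ only at site 2: G→A (purine→purine), a transition.

site 2, transition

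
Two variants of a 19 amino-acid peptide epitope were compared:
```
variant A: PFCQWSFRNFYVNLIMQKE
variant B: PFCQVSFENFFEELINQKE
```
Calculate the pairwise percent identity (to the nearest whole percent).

Mismatches at positions 5, 8, 11, 12, 13, 16 (1-based): 6 of 19.
Identical positions: 13/19 = 68.42% → 68%.

68%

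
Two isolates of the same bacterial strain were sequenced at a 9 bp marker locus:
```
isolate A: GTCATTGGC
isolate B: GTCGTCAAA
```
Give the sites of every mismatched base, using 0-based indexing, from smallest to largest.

Differences at site 3 (A→G), site 5 (T→C), site 6 (G→A), site 7 (G→A), site 8 (C→A).

3, 5, 6, 7, 8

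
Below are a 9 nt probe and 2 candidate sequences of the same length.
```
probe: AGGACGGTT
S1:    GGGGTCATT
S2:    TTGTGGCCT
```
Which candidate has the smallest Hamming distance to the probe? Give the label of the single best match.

Hamming distances to probe — S1: 5; S2: 6.
Smallest is S1 with 5 mismatches.

S1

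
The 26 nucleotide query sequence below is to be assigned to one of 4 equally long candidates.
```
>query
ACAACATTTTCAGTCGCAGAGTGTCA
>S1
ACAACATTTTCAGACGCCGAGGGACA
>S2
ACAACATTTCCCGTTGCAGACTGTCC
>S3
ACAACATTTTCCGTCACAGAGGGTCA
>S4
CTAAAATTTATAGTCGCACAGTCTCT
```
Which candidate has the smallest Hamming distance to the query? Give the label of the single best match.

Hamming distances to query — S1: 4; S2: 5; S3: 3; S4: 8.
Smallest is S3 with 3 mismatches.

S3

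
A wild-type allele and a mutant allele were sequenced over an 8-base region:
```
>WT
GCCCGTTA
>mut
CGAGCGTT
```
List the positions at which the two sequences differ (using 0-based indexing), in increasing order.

0, 1, 2, 3, 4, 5, 7

Differences at position 0 (G→C), position 1 (C→G), position 2 (C→A), position 3 (C→G), position 4 (G→C), position 5 (T→G), position 7 (A→T).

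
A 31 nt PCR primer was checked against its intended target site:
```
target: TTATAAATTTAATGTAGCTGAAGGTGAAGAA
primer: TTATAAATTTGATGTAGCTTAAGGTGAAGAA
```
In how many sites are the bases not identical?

Comparing position by position, 2 sites differ: 11 (A/G), 20 (G/T).

2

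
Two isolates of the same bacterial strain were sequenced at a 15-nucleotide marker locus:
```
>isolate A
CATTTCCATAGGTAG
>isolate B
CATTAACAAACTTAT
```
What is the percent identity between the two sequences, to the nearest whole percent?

60%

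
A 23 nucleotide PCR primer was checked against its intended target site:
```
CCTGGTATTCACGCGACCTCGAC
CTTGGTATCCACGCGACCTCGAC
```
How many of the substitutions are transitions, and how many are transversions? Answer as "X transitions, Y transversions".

Transitions (purine↔purine or pyrimidine↔pyrimidine): 2 C→T, 9 T→C.
Transversions (purine↔pyrimidine): none.

2 transitions, 0 transversions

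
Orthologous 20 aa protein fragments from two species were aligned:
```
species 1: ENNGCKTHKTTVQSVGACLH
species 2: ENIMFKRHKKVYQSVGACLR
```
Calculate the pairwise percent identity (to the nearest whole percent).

60%

Mismatches at positions 3, 4, 5, 7, 10, 11, 12, 20 (1-based): 8 of 20.
Identical positions: 12/20 = 60% → 60%.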